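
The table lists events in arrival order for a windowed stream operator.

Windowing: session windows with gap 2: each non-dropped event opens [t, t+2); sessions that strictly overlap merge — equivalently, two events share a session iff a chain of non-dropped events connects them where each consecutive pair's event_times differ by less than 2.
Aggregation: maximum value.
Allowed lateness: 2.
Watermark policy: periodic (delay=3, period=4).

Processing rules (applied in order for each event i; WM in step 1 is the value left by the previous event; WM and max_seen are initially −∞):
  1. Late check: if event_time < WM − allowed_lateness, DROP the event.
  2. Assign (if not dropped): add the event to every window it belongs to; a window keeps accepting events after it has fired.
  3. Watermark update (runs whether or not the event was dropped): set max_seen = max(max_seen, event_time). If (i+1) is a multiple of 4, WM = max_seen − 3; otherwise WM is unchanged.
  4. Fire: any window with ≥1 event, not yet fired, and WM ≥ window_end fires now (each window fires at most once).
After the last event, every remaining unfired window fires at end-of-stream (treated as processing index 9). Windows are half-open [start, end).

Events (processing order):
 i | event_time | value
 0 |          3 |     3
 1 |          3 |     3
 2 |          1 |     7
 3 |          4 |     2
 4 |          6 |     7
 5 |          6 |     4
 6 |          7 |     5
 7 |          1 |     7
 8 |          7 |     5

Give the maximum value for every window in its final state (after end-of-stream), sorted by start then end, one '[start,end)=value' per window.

[1,3)=7 [3,6)=3 [6,9)=7

i=0 t=3 v=3: → [3,5); WM=−∞
i=1 t=3 v=3: → [3,5); WM=−∞
i=2 t=1 v=7: → [1,3); WM=−∞
i=3 t=4 v=2: → [3,6); WM=1
i=4 t=6 v=7: → [6,8); WM=1
i=5 t=6 v=4: → [6,8); WM=1
i=6 t=7 v=5: → [6,9); WM=1
i=7 t=1 v=7: → [1,3); WM=4
i=8 t=7 v=5: → [6,9); WM=4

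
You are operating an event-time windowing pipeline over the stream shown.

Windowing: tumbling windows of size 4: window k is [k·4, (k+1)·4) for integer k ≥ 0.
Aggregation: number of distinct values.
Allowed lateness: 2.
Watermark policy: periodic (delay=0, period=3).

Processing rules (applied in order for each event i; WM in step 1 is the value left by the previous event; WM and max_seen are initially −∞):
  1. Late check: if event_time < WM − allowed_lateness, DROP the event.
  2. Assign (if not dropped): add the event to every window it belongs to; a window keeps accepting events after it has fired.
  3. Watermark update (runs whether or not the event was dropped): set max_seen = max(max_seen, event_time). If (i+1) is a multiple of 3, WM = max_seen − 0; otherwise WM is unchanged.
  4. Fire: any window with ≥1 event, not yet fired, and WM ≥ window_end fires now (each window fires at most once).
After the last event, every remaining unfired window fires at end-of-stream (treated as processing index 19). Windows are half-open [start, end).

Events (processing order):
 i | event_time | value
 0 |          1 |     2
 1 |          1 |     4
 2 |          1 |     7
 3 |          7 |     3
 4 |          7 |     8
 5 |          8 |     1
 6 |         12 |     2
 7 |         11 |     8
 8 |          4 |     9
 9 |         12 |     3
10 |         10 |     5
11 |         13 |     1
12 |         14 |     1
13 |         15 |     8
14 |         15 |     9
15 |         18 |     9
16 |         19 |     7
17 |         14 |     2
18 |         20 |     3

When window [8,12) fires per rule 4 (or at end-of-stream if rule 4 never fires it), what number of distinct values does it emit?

i=0 t=1 v=2: → [0,4); WM=−∞
i=1 t=1 v=4: → [0,4); WM=−∞
i=2 t=1 v=7: → [0,4); WM=1
i=3 t=7 v=3: → [4,8); WM=1
i=4 t=7 v=8: → [4,8); WM=1
i=5 t=8 v=1: → [8,12); WM=8; [0,4) fires=3 [4,8) fires=2
i=6 t=12 v=2: → [12,16); WM=8
i=7 t=11 v=8: → [8,12); WM=8
i=8 t=4 v=9: DROP (t<8-2); WM=12; [8,12) fires=2
i=9 t=12 v=3: → [12,16); WM=12
i=10 t=10 v=5: → [8,12); WM=12
i=11 t=13 v=1: → [12,16); WM=13
i=12 t=14 v=1: → [12,16); WM=13
i=13 t=15 v=8: → [12,16); WM=13
i=14 t=15 v=9: → [12,16); WM=15
i=15 t=18 v=9: → [16,20); WM=15
i=16 t=19 v=7: → [16,20); WM=15
i=17 t=14 v=2: → [12,16); WM=19; [12,16) fires=5
i=18 t=20 v=3: → [20,24); WM=19

2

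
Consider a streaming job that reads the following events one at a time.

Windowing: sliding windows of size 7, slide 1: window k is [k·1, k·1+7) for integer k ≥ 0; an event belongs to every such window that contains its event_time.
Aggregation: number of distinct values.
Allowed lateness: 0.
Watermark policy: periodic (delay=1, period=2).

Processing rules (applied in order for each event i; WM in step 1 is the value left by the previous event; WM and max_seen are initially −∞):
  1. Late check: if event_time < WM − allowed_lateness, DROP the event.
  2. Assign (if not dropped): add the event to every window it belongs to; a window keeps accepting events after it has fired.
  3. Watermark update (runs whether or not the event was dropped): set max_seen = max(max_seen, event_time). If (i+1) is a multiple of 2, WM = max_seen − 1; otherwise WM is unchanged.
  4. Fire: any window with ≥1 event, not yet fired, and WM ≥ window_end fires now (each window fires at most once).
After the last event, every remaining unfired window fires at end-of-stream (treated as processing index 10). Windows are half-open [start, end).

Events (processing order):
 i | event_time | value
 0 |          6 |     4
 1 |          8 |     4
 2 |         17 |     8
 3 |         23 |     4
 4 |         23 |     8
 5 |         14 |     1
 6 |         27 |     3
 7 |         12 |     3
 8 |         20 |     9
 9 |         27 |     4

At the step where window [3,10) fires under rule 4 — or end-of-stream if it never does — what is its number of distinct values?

i=0 t=6 v=4: → [6,13),[5,12),[4,11),[3,10),[2,9),[1,8),[0,7); WM=−∞
i=1 t=8 v=4: → [8,15),[7,14),[6,13),[5,12),[4,11),[3,10),[2,9); WM=7; [0,7) fires=1
i=2 t=17 v=8: → [17,24),[16,23),[15,22),[14,21),[13,20),[12,19),[11,18); WM=7
i=3 t=23 v=4: → [23,30),[22,29),[21,28),[20,27),[19,26),[18,25),[17,24); WM=22; [1,8) fires=1 [2,9) fires=1 [3,10) fires=1 [4,11) fires=1 [5,12) fires=1 [6,13) fires=1 [7,14) fires=1 [8,15) fires=1 [11,18) fires=1 [12,19) fires=1 [13,20) fires=1 [14,21) fires=1 [15,22) fires=1
i=4 t=23 v=8: → [23,30),[22,29),[21,28),[20,27),[19,26),[18,25),[17,24); WM=22
i=5 t=14 v=1: DROP (t<22-0); WM=22
i=6 t=27 v=3: → [27,34),[26,33),[25,32),[24,31),[23,30),[22,29),[21,28); WM=22
i=7 t=12 v=3: DROP (t<22-0); WM=26; [16,23) fires=1 [17,24) fires=2 [18,25) fires=2 [19,26) fires=2
i=8 t=20 v=9: DROP (t<26-0); WM=26
i=9 t=27 v=4: → [27,34),[26,33),[25,32),[24,31),[23,30),[22,29),[21,28); WM=26

1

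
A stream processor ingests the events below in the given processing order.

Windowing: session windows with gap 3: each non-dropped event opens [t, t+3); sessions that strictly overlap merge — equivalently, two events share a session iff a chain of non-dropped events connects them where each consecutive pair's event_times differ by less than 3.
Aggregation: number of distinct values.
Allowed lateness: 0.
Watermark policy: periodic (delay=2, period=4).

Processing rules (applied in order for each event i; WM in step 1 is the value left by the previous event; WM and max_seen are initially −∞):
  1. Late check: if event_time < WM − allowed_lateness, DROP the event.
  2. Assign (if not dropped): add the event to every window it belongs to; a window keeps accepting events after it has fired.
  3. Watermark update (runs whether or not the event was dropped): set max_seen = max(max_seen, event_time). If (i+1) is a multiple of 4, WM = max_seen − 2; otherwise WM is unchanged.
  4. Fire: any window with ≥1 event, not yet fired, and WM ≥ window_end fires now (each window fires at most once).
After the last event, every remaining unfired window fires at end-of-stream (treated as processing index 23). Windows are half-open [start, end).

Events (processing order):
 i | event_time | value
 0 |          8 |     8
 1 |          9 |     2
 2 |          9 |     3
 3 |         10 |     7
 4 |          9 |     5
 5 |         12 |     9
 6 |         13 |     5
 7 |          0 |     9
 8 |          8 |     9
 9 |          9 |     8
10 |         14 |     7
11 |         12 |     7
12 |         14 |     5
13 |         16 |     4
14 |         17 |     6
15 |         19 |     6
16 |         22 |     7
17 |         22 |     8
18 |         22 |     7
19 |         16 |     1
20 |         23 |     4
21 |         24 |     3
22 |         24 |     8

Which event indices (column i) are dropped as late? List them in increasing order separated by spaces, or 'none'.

i=0 t=8 v=8: → [8,11); WM=−∞
i=1 t=9 v=2: → [8,12); WM=−∞
i=2 t=9 v=3: → [8,12); WM=−∞
i=3 t=10 v=7: → [8,13); WM=8
i=4 t=9 v=5: → [8,13); WM=8
i=5 t=12 v=9: → [8,15); WM=8
i=6 t=13 v=5: → [8,16); WM=8
i=7 t=0 v=9: DROP (t<8-0); WM=11
i=8 t=8 v=9: DROP (t<11-0); WM=11
i=9 t=9 v=8: DROP (t<11-0); WM=11
i=10 t=14 v=7: → [8,17); WM=11
i=11 t=12 v=7: → [8,17); WM=12
i=12 t=14 v=5: → [8,17); WM=12
i=13 t=16 v=4: → [8,19); WM=12
i=14 t=17 v=6: → [8,20); WM=12
i=15 t=19 v=6: → [8,22); WM=17
i=16 t=22 v=7: → [22,25); WM=17
i=17 t=22 v=8: → [22,25); WM=17
i=18 t=22 v=7: → [22,25); WM=17
i=19 t=16 v=1: DROP (t<17-0); WM=20
i=20 t=23 v=4: → [22,26); WM=20
i=21 t=24 v=3: → [22,27); WM=20
i=22 t=24 v=8: → [22,27); WM=20

7 8 9 19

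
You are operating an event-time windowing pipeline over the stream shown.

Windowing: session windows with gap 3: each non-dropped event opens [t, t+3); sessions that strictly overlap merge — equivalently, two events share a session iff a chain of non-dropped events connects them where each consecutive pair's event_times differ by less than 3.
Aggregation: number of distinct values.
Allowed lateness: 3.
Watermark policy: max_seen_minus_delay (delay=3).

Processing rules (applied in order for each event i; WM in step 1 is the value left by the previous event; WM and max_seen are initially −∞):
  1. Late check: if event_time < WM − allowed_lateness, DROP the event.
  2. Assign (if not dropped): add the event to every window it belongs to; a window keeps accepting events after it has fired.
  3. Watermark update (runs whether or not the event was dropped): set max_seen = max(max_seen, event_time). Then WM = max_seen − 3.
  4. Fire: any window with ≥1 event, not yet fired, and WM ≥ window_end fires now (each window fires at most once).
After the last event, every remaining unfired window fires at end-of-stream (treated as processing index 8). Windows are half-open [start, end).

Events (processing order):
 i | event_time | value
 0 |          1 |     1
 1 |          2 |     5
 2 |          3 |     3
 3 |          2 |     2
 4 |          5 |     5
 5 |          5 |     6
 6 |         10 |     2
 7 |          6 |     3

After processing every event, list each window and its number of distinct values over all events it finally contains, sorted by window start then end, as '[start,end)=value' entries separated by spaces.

i=0 t=1 v=1: → [1,4); WM=-2
i=1 t=2 v=5: → [1,5); WM=-1
i=2 t=3 v=3: → [1,6); WM=0
i=3 t=2 v=2: → [1,6); WM=0
i=4 t=5 v=5: → [1,8); WM=2
i=5 t=5 v=6: → [1,8); WM=2
i=6 t=10 v=2: → [10,13); WM=7
i=7 t=6 v=3: → [1,9); WM=7

[1,9)=5 [10,13)=1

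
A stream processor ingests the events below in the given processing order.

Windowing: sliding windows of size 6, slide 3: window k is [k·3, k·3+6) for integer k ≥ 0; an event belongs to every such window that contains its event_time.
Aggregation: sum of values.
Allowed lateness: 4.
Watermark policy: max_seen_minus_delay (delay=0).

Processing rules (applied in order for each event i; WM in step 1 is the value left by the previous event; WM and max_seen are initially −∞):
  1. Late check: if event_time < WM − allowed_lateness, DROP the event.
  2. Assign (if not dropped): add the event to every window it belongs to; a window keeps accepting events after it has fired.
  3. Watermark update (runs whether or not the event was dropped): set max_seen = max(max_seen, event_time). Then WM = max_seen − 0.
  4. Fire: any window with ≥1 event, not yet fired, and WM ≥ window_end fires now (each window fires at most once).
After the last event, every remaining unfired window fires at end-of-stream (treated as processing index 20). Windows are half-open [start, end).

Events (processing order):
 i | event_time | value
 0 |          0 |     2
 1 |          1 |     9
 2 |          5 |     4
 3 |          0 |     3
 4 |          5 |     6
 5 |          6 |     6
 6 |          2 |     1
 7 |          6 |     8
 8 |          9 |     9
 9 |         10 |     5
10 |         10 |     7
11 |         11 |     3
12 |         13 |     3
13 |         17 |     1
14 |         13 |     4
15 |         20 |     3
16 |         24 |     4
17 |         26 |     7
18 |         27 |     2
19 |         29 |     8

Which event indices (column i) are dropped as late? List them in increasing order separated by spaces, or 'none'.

i=0 t=0 v=2: → [0,6); WM=0
i=1 t=1 v=9: → [0,6); WM=1
i=2 t=5 v=4: → [3,9),[0,6); WM=5
i=3 t=0 v=3: DROP (t<5-4); WM=5
i=4 t=5 v=6: → [3,9),[0,6); WM=5
i=5 t=6 v=6: → [6,12),[3,9); WM=6; [0,6) fires=21
i=6 t=2 v=1: → [0,6); WM=6
i=7 t=6 v=8: → [6,12),[3,9); WM=6
i=8 t=9 v=9: → [9,15),[6,12); WM=9; [3,9) fires=24
i=9 t=10 v=5: → [9,15),[6,12); WM=10
i=10 t=10 v=7: → [9,15),[6,12); WM=10
i=11 t=11 v=3: → [9,15),[6,12); WM=11
i=12 t=13 v=3: → [12,18),[9,15); WM=13; [6,12) fires=38
i=13 t=17 v=1: → [15,21),[12,18); WM=17; [9,15) fires=27
i=14 t=13 v=4: → [12,18),[9,15); WM=17
i=15 t=20 v=3: → [18,24),[15,21); WM=20; [12,18) fires=8
i=16 t=24 v=4: → [24,30),[21,27); WM=24; [15,21) fires=4 [18,24) fires=3
i=17 t=26 v=7: → [24,30),[21,27); WM=26
i=18 t=27 v=2: → [27,33),[24,30); WM=27; [21,27) fires=11
i=19 t=29 v=8: → [27,33),[24,30); WM=29

3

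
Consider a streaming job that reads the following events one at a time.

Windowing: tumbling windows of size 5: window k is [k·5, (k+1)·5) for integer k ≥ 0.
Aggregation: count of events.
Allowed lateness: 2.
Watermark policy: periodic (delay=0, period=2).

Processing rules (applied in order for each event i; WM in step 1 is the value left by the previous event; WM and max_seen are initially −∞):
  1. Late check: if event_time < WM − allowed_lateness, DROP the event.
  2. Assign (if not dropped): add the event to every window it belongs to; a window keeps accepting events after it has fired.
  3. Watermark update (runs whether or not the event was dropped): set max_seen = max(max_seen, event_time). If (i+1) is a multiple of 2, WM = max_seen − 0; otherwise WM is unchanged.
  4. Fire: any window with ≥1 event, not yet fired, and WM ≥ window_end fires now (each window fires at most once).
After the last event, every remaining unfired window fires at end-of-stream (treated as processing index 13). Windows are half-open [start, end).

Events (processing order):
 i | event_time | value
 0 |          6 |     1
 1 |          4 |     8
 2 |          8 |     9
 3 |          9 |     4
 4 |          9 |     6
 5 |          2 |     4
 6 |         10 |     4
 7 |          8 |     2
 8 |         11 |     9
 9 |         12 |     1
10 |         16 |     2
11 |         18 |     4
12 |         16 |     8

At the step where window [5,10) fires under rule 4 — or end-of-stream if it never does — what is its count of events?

5

i=0 t=6 v=1: → [5,10); WM=−∞
i=1 t=4 v=8: → [0,5); WM=6; [0,5) fires=1
i=2 t=8 v=9: → [5,10); WM=6
i=3 t=9 v=4: → [5,10); WM=9
i=4 t=9 v=6: → [5,10); WM=9
i=5 t=2 v=4: DROP (t<9-2); WM=9
i=6 t=10 v=4: → [10,15); WM=9
i=7 t=8 v=2: → [5,10); WM=10; [5,10) fires=5
i=8 t=11 v=9: → [10,15); WM=10
i=9 t=12 v=1: → [10,15); WM=12
i=10 t=16 v=2: → [15,20); WM=12
i=11 t=18 v=4: → [15,20); WM=18; [10,15) fires=3
i=12 t=16 v=8: → [15,20); WM=18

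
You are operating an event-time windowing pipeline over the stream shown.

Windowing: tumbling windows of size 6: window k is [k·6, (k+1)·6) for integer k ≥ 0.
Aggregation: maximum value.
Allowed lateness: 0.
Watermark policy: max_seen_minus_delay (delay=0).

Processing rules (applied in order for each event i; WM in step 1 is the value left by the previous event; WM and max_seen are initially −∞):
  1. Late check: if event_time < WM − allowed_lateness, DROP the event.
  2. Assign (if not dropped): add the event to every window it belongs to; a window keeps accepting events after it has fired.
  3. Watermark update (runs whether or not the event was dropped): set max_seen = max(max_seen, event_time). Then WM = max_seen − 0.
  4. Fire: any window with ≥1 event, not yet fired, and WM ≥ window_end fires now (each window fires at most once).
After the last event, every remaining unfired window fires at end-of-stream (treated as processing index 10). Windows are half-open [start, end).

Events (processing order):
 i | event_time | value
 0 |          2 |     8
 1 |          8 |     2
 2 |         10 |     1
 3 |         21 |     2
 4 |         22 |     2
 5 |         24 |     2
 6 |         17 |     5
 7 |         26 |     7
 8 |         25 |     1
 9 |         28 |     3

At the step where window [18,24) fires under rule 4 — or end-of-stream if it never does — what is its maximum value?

2

i=0 t=2 v=8: → [0,6); WM=2
i=1 t=8 v=2: → [6,12); WM=8; [0,6) fires=8
i=2 t=10 v=1: → [6,12); WM=10
i=3 t=21 v=2: → [18,24); WM=21; [6,12) fires=2
i=4 t=22 v=2: → [18,24); WM=22
i=5 t=24 v=2: → [24,30); WM=24; [18,24) fires=2
i=6 t=17 v=5: DROP (t<24-0); WM=24
i=7 t=26 v=7: → [24,30); WM=26
i=8 t=25 v=1: DROP (t<26-0); WM=26
i=9 t=28 v=3: → [24,30); WM=28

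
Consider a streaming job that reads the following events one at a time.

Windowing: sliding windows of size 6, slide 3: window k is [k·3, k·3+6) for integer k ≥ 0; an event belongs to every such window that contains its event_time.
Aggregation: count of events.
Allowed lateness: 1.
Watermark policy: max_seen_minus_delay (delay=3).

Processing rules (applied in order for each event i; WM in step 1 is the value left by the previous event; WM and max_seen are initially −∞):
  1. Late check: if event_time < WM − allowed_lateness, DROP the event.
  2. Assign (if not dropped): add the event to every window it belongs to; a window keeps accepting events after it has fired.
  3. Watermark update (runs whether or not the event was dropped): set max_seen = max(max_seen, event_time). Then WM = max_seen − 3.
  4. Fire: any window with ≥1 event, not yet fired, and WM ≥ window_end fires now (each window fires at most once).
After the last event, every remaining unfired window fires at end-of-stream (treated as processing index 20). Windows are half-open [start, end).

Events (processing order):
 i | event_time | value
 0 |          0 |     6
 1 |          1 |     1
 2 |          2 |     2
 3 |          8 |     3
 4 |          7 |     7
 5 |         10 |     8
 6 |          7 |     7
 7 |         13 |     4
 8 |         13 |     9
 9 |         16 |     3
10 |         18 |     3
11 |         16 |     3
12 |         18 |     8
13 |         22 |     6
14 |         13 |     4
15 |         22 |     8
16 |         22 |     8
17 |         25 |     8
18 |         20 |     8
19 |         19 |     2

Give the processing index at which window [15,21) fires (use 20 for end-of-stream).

17

i=0 t=0 v=6: → [0,6); WM=-3
i=1 t=1 v=1: → [0,6); WM=-2
i=2 t=2 v=2: → [0,6); WM=-1
i=3 t=8 v=3: → [6,12),[3,9); WM=5
i=4 t=7 v=7: → [6,12),[3,9); WM=5
i=5 t=10 v=8: → [9,15),[6,12); WM=7; [0,6) fires=3
i=6 t=7 v=7: → [6,12),[3,9); WM=7
i=7 t=13 v=4: → [12,18),[9,15); WM=10; [3,9) fires=3
i=8 t=13 v=9: → [12,18),[9,15); WM=10
i=9 t=16 v=3: → [15,21),[12,18); WM=13; [6,12) fires=4
i=10 t=18 v=3: → [18,24),[15,21); WM=15; [9,15) fires=3
i=11 t=16 v=3: → [15,21),[12,18); WM=15
i=12 t=18 v=8: → [18,24),[15,21); WM=15
i=13 t=22 v=6: → [21,27),[18,24); WM=19; [12,18) fires=4
i=14 t=13 v=4: DROP (t<19-1); WM=19
i=15 t=22 v=8: → [21,27),[18,24); WM=19
i=16 t=22 v=8: → [21,27),[18,24); WM=19
i=17 t=25 v=8: → [24,30),[21,27); WM=22; [15,21) fires=4
i=18 t=20 v=8: DROP (t<22-1); WM=22
i=19 t=19 v=2: DROP (t<22-1); WM=22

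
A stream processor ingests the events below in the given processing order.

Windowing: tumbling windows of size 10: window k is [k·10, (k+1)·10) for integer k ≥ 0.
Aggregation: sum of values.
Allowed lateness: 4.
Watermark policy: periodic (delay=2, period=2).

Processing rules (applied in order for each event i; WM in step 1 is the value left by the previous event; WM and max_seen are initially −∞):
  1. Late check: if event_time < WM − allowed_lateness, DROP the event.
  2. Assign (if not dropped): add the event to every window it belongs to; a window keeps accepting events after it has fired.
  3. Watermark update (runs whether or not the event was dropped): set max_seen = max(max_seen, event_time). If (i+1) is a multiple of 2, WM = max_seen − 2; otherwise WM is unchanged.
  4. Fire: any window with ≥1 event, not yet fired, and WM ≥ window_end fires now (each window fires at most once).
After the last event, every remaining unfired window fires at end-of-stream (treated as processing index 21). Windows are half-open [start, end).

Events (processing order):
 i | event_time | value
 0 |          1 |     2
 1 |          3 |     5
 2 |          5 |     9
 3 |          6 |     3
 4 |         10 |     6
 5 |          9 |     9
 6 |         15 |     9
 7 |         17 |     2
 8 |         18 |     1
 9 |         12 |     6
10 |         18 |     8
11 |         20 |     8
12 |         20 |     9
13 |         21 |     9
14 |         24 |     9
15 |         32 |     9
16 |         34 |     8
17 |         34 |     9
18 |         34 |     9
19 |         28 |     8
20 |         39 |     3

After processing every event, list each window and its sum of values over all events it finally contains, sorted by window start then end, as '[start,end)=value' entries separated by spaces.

[0,10)=28 [10,20)=32 [20,30)=43 [30,40)=38

i=0 t=1 v=2: → [0,10); WM=−∞
i=1 t=3 v=5: → [0,10); WM=1
i=2 t=5 v=9: → [0,10); WM=1
i=3 t=6 v=3: → [0,10); WM=4
i=4 t=10 v=6: → [10,20); WM=4
i=5 t=9 v=9: → [0,10); WM=8
i=6 t=15 v=9: → [10,20); WM=8
i=7 t=17 v=2: → [10,20); WM=15; [0,10) fires=28
i=8 t=18 v=1: → [10,20); WM=15
i=9 t=12 v=6: → [10,20); WM=16
i=10 t=18 v=8: → [10,20); WM=16
i=11 t=20 v=8: → [20,30); WM=18
i=12 t=20 v=9: → [20,30); WM=18
i=13 t=21 v=9: → [20,30); WM=19
i=14 t=24 v=9: → [20,30); WM=19
i=15 t=32 v=9: → [30,40); WM=30; [10,20) fires=32 [20,30) fires=35
i=16 t=34 v=8: → [30,40); WM=30
i=17 t=34 v=9: → [30,40); WM=32
i=18 t=34 v=9: → [30,40); WM=32
i=19 t=28 v=8: → [20,30); WM=32
i=20 t=39 v=3: → [30,40); WM=32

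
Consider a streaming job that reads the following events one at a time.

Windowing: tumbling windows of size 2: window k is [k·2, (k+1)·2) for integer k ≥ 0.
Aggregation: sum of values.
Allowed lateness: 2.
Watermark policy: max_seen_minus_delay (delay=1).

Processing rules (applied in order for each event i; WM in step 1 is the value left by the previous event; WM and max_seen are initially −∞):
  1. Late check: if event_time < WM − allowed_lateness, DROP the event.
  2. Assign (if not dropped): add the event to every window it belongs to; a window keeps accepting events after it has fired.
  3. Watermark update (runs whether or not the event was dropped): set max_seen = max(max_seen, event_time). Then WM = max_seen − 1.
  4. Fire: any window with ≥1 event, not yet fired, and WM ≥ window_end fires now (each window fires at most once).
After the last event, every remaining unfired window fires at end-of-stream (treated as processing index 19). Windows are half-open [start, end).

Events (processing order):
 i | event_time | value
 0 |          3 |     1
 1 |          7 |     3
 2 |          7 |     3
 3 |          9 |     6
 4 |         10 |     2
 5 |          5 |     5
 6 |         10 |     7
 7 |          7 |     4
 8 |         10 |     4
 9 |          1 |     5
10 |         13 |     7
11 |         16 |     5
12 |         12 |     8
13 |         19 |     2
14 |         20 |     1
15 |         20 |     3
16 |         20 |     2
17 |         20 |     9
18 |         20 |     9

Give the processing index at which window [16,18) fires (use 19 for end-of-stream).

13

i=0 t=3 v=1: → [2,4); WM=2
i=1 t=7 v=3: → [6,8); WM=6; [2,4) fires=1
i=2 t=7 v=3: → [6,8); WM=6
i=3 t=9 v=6: → [8,10); WM=8; [6,8) fires=6
i=4 t=10 v=2: → [10,12); WM=9
i=5 t=5 v=5: DROP (t<9-2); WM=9
i=6 t=10 v=7: → [10,12); WM=9
i=7 t=7 v=4: → [6,8); WM=9
i=8 t=10 v=4: → [10,12); WM=9
i=9 t=1 v=5: DROP (t<9-2); WM=9
i=10 t=13 v=7: → [12,14); WM=12; [8,10) fires=6 [10,12) fires=13
i=11 t=16 v=5: → [16,18); WM=15; [12,14) fires=7
i=12 t=12 v=8: DROP (t<15-2); WM=15
i=13 t=19 v=2: → [18,20); WM=18; [16,18) fires=5
i=14 t=20 v=1: → [20,22); WM=19
i=15 t=20 v=3: → [20,22); WM=19
i=16 t=20 v=2: → [20,22); WM=19
i=17 t=20 v=9: → [20,22); WM=19
i=18 t=20 v=9: → [20,22); WM=19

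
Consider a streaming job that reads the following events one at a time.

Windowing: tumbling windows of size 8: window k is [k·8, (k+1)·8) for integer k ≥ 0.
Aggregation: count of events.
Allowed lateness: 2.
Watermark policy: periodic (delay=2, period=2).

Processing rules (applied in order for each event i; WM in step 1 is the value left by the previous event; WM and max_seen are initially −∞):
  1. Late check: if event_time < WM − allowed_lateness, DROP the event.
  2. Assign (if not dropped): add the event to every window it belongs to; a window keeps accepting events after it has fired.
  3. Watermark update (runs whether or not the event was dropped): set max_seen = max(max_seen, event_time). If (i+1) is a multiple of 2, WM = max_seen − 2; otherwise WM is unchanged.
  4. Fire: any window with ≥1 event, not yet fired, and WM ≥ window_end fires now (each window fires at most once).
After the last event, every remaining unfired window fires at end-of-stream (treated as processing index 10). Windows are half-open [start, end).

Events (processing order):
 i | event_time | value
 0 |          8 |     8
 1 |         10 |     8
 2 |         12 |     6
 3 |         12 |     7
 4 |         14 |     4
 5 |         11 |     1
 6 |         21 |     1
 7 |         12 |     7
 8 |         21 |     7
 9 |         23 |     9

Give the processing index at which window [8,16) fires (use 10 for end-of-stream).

i=0 t=8 v=8: → [8,16); WM=−∞
i=1 t=10 v=8: → [8,16); WM=8
i=2 t=12 v=6: → [8,16); WM=8
i=3 t=12 v=7: → [8,16); WM=10
i=4 t=14 v=4: → [8,16); WM=10
i=5 t=11 v=1: → [8,16); WM=12
i=6 t=21 v=1: → [16,24); WM=12
i=7 t=12 v=7: → [8,16); WM=19; [8,16) fires=7
i=8 t=21 v=7: → [16,24); WM=19
i=9 t=23 v=9: → [16,24); WM=21

7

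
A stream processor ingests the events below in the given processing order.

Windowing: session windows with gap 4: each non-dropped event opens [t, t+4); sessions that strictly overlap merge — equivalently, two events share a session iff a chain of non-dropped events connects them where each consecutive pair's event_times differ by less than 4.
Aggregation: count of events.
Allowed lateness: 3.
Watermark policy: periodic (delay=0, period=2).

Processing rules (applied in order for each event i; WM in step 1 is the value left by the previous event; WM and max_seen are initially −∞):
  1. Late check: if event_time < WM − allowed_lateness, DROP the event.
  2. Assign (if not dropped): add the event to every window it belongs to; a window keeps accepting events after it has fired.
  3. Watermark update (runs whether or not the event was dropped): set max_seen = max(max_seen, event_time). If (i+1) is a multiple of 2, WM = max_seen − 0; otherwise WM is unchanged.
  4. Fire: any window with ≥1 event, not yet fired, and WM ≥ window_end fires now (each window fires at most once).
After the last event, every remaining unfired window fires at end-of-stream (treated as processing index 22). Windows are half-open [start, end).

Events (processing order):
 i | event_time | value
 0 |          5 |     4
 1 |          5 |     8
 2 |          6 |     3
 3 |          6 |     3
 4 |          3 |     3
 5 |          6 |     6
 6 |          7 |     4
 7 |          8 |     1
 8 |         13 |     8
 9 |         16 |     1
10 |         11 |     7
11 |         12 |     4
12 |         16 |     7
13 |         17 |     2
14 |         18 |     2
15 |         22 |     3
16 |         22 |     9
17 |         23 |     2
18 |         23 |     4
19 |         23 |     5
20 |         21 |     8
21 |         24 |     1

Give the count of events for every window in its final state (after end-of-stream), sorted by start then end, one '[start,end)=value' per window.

[3,12)=8 [13,28)=12

i=0 t=5 v=4: → [5,9); WM=−∞
i=1 t=5 v=8: → [5,9); WM=5
i=2 t=6 v=3: → [5,10); WM=5
i=3 t=6 v=3: → [5,10); WM=6
i=4 t=3 v=3: → [3,10); WM=6
i=5 t=6 v=6: → [3,10); WM=6
i=6 t=7 v=4: → [3,11); WM=6
i=7 t=8 v=1: → [3,12); WM=8
i=8 t=13 v=8: → [13,17); WM=8
i=9 t=16 v=1: → [13,20); WM=16
i=10 t=11 v=7: DROP (t<16-3); WM=16
i=11 t=12 v=4: DROP (t<16-3); WM=16
i=12 t=16 v=7: → [13,20); WM=16
i=13 t=17 v=2: → [13,21); WM=17
i=14 t=18 v=2: → [13,22); WM=17
i=15 t=22 v=3: → [22,26); WM=22
i=16 t=22 v=9: → [22,26); WM=22
i=17 t=23 v=2: → [22,27); WM=23
i=18 t=23 v=4: → [22,27); WM=23
i=19 t=23 v=5: → [22,27); WM=23
i=20 t=21 v=8: → [13,27); WM=23
i=21 t=24 v=1: → [13,28); WM=24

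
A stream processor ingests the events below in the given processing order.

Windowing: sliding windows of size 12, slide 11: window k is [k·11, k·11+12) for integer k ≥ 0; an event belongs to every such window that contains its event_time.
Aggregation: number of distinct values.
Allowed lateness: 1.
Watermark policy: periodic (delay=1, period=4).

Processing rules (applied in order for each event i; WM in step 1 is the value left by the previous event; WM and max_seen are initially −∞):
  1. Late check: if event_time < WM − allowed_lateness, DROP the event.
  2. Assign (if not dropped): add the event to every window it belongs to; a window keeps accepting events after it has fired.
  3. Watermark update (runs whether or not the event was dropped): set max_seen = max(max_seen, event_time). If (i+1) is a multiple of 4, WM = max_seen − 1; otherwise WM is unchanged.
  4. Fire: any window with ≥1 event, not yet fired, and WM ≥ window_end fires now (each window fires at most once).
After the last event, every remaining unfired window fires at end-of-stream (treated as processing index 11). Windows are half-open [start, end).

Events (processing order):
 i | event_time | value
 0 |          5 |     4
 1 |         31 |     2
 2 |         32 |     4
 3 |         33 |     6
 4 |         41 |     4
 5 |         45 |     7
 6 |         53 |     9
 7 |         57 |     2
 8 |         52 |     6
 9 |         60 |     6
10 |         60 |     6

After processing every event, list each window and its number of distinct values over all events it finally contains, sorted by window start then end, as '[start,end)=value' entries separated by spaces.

[0,12)=1 [22,34)=3 [33,45)=2 [44,56)=2 [55,67)=2

i=0 t=5 v=4: → [0,12); WM=−∞
i=1 t=31 v=2: → [22,34); WM=−∞
i=2 t=32 v=4: → [22,34); WM=−∞
i=3 t=33 v=6: → [33,45),[22,34); WM=32; [0,12) fires=1
i=4 t=41 v=4: → [33,45); WM=32
i=5 t=45 v=7: → [44,56); WM=32
i=6 t=53 v=9: → [44,56); WM=32
i=7 t=57 v=2: → [55,67); WM=56; [22,34) fires=3 [33,45) fires=2 [44,56) fires=2
i=8 t=52 v=6: DROP (t<56-1); WM=56
i=9 t=60 v=6: → [55,67); WM=56
i=10 t=60 v=6: → [55,67); WM=56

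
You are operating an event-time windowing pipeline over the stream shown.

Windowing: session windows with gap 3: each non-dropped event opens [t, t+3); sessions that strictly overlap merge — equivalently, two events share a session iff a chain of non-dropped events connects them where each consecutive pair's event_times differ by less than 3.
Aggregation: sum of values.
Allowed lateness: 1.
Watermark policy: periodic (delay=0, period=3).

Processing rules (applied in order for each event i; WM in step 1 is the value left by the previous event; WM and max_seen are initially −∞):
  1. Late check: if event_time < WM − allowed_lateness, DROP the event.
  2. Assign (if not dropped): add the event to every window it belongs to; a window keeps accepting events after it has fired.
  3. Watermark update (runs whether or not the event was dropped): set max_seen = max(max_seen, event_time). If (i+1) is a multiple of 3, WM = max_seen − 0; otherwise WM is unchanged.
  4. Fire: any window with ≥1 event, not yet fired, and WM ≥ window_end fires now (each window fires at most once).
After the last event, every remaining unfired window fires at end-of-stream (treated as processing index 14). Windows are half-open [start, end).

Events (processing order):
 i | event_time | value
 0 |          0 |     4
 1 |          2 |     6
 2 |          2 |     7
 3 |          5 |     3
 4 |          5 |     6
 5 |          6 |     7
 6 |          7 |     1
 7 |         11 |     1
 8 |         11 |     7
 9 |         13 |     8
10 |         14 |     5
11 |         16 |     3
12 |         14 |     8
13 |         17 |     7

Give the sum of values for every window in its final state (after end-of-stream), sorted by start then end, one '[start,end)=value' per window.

[0,5)=17 [5,10)=17 [11,20)=31

i=0 t=0 v=4: → [0,3); WM=−∞
i=1 t=2 v=6: → [0,5); WM=−∞
i=2 t=2 v=7: → [0,5); WM=2
i=3 t=5 v=3: → [5,8); WM=2
i=4 t=5 v=6: → [5,8); WM=2
i=5 t=6 v=7: → [5,9); WM=6
i=6 t=7 v=1: → [5,10); WM=6
i=7 t=11 v=1: → [11,14); WM=6
i=8 t=11 v=7: → [11,14); WM=11
i=9 t=13 v=8: → [11,16); WM=11
i=10 t=14 v=5: → [11,17); WM=11
i=11 t=16 v=3: → [11,19); WM=16
i=12 t=14 v=8: DROP (t<16-1); WM=16
i=13 t=17 v=7: → [11,20); WM=16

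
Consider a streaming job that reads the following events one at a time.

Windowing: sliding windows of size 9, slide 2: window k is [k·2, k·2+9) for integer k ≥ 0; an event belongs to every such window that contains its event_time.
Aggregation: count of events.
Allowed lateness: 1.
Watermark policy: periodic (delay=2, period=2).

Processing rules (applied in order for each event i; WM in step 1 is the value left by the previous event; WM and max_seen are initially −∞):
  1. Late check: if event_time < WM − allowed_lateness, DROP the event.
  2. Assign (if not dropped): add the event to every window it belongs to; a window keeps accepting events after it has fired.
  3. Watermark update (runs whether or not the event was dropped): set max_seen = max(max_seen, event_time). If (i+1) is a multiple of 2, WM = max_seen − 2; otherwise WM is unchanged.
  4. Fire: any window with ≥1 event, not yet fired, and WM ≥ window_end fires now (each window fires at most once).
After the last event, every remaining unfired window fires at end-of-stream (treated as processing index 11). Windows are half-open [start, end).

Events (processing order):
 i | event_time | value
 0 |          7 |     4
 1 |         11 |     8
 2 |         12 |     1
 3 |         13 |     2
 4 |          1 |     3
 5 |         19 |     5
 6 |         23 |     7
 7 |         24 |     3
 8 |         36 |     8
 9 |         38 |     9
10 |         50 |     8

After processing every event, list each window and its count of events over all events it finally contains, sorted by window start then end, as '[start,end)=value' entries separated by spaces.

[0,9)=1 [2,11)=1 [4,13)=3 [6,15)=4 [8,17)=3 [10,19)=3 [12,21)=3 [14,23)=1 [16,25)=3 [18,27)=3 [20,29)=2 [22,31)=2 [24,33)=1 [28,37)=1 [30,39)=2 [32,41)=2 [34,43)=2 [36,45)=2 [38,47)=1 [42,51)=1 [44,53)=1 [46,55)=1 [48,57)=1 [50,59)=1

i=0 t=7 v=4: → [6,15),[4,13),[2,11),[0,9); WM=−∞
i=1 t=11 v=8: → [10,19),[8,17),[6,15),[4,13); WM=9; [0,9) fires=1
i=2 t=12 v=1: → [12,21),[10,19),[8,17),[6,15),[4,13); WM=9
i=3 t=13 v=2: → [12,21),[10,19),[8,17),[6,15); WM=11; [2,11) fires=1
i=4 t=1 v=3: DROP (t<11-1); WM=11
i=5 t=19 v=5: → [18,27),[16,25),[14,23),[12,21); WM=17; [4,13) fires=3 [6,15) fires=4 [8,17) fires=3
i=6 t=23 v=7: → [22,31),[20,29),[18,27),[16,25); WM=17
i=7 t=24 v=3: → [24,33),[22,31),[20,29),[18,27),[16,25); WM=22; [10,19) fires=3 [12,21) fires=3
i=8 t=36 v=8: → [36,45),[34,43),[32,41),[30,39),[28,37); WM=22
i=9 t=38 v=9: → [38,47),[36,45),[34,43),[32,41),[30,39); WM=36; [14,23) fires=1 [16,25) fires=3 [18,27) fires=3 [20,29) fires=2 [22,31) fires=2 [24,33) fires=1
i=10 t=50 v=8: → [50,59),[48,57),[46,55),[44,53),[42,51); WM=36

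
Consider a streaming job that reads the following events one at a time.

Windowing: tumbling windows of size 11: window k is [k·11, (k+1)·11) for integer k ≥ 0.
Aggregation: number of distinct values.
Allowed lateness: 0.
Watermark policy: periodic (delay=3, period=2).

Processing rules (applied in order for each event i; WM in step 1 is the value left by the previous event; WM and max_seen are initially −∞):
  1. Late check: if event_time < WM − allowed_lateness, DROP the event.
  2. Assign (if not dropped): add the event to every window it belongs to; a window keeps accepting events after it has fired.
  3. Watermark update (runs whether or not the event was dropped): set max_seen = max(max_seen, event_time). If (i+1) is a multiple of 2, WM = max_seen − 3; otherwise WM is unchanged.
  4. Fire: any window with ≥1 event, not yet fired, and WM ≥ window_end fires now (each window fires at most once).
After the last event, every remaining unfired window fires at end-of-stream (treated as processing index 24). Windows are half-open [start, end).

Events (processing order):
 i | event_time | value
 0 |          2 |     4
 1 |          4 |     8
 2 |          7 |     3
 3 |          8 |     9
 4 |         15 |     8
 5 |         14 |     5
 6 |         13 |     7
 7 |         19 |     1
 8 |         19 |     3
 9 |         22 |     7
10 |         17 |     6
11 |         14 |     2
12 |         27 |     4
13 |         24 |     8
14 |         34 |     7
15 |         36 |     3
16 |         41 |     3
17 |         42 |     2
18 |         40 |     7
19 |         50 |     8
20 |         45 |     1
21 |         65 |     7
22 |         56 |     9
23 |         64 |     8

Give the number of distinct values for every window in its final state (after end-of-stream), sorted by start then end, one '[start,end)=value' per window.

i=0 t=2 v=4: → [0,11); WM=−∞
i=1 t=4 v=8: → [0,11); WM=1
i=2 t=7 v=3: → [0,11); WM=1
i=3 t=8 v=9: → [0,11); WM=5
i=4 t=15 v=8: → [11,22); WM=5
i=5 t=14 v=5: → [11,22); WM=12; [0,11) fires=4
i=6 t=13 v=7: → [11,22); WM=12
i=7 t=19 v=1: → [11,22); WM=16
i=8 t=19 v=3: → [11,22); WM=16
i=9 t=22 v=7: → [22,33); WM=19
i=10 t=17 v=6: DROP (t<19-0); WM=19
i=11 t=14 v=2: DROP (t<19-0); WM=19
i=12 t=27 v=4: → [22,33); WM=19
i=13 t=24 v=8: → [22,33); WM=24; [11,22) fires=5
i=14 t=34 v=7: → [33,44); WM=24
i=15 t=36 v=3: → [33,44); WM=33; [22,33) fires=3
i=16 t=41 v=3: → [33,44); WM=33
i=17 t=42 v=2: → [33,44); WM=39
i=18 t=40 v=7: → [33,44); WM=39
i=19 t=50 v=8: → [44,55); WM=47; [33,44) fires=3
i=20 t=45 v=1: DROP (t<47-0); WM=47
i=21 t=65 v=7: → [55,66); WM=62; [44,55) fires=1
i=22 t=56 v=9: DROP (t<62-0); WM=62
i=23 t=64 v=8: → [55,66); WM=62

[0,11)=4 [11,22)=5 [22,33)=3 [33,44)=3 [44,55)=1 [55,66)=2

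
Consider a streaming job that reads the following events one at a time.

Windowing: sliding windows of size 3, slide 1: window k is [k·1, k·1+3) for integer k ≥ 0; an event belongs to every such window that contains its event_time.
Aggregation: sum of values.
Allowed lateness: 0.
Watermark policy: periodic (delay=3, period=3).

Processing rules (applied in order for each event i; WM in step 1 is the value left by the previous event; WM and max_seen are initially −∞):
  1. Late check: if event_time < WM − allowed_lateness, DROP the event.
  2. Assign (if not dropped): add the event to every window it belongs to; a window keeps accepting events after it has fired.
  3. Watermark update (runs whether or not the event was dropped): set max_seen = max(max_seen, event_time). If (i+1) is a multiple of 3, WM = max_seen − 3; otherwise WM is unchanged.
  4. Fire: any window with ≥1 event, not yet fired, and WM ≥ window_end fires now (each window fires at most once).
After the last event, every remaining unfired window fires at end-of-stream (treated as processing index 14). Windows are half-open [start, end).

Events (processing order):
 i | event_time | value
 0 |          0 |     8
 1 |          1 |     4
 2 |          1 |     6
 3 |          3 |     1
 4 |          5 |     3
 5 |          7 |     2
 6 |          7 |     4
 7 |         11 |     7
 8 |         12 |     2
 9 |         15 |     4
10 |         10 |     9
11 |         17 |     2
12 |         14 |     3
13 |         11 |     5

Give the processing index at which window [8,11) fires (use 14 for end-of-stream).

11

i=0 t=0 v=8: → [0,3); WM=−∞
i=1 t=1 v=4: → [1,4),[0,3); WM=−∞
i=2 t=1 v=6: → [1,4),[0,3); WM=-2
i=3 t=3 v=1: → [3,6),[2,5),[1,4); WM=-2
i=4 t=5 v=3: → [5,8),[4,7),[3,6); WM=-2
i=5 t=7 v=2: → [7,10),[6,9),[5,8); WM=4; [0,3) fires=18 [1,4) fires=11
i=6 t=7 v=4: → [7,10),[6,9),[5,8); WM=4
i=7 t=11 v=7: → [11,14),[10,13),[9,12); WM=4
i=8 t=12 v=2: → [12,15),[11,14),[10,13); WM=9; [2,5) fires=1 [3,6) fires=4 [4,7) fires=3 [5,8) fires=9 [6,9) fires=6
i=9 t=15 v=4: → [15,18),[14,17),[13,16); WM=9
i=10 t=10 v=9: → [10,13),[9,12),[8,11); WM=9
i=11 t=17 v=2: → [17,20),[16,19),[15,18); WM=14; [7,10) fires=6 [8,11) fires=9 [9,12) fires=16 [10,13) fires=18 [11,14) fires=9
i=12 t=14 v=3: → [14,17),[13,16),[12,15); WM=14
i=13 t=11 v=5: DROP (t<14-0); WM=14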